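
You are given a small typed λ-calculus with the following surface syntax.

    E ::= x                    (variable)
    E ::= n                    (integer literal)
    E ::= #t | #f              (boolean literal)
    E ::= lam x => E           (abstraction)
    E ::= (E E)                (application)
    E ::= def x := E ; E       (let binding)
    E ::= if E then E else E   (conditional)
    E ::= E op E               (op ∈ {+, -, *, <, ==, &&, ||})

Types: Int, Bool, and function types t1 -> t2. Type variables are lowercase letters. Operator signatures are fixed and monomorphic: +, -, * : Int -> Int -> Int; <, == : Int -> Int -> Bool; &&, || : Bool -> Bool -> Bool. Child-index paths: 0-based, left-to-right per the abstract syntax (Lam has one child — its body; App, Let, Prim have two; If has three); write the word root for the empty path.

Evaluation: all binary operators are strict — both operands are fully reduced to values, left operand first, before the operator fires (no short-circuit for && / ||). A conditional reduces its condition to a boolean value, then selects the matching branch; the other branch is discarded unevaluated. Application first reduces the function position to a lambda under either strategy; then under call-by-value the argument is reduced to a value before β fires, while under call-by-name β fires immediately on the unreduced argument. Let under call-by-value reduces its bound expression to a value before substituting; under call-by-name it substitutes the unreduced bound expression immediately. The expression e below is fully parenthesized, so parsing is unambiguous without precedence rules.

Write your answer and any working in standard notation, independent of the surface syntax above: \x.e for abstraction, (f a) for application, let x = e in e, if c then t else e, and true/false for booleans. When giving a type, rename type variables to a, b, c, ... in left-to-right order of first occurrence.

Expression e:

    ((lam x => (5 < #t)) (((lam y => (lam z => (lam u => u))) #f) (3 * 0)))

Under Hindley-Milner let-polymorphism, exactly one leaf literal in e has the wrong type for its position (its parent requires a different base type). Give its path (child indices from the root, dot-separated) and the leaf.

Answer: 0.0.1 : true

Trace:
  unify Int ~ Int
  unify Bool ~ Int
  FAIL: mismatch Bool ~ Int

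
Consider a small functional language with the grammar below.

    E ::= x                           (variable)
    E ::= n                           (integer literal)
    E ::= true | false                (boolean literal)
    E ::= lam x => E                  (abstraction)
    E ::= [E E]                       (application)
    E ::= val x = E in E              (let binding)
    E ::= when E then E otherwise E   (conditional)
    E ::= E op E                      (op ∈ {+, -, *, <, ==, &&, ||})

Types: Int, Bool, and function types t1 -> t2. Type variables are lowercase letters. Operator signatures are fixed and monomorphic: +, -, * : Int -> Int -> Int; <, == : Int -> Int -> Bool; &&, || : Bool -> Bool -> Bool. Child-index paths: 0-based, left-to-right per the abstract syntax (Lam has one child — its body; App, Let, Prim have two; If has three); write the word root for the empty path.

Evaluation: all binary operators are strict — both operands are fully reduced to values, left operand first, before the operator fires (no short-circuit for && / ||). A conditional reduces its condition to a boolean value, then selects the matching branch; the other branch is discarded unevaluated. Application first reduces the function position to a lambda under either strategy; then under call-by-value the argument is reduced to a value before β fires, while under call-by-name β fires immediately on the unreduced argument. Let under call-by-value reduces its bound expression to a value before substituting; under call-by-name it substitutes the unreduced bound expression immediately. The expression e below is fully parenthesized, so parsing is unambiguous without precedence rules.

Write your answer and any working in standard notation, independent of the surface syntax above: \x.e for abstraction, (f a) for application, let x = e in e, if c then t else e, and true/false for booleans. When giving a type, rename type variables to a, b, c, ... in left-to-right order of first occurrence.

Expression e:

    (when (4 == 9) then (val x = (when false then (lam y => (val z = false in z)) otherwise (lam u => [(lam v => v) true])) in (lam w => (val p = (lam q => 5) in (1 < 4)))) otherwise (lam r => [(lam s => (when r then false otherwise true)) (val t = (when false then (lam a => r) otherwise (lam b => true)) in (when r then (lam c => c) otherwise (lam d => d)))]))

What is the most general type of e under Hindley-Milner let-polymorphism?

Answer: Bool -> Bool

Trace:
  unify Int ~ Int
  unify Int ~ Int
  unify Bool ~ Bool
  unify Bool ~ Bool
let z : Bool
z : Bool
\y._ : a -> Bool
v : c
\v._ : c -> c
  unify c -> c ~ Bool -> d
  unify c ~ Bool
  unify Bool ~ d
_ _ : Bool
\u._ : b -> Bool
  unify a -> Bool ~ b -> Bool
  unify a ~ b
  unify Bool ~ Bool
let x : forall. b -> Bool
\q._ : f -> Int
let p : forall. f -> Int
  unify Int ~ Int
  unify Int ~ Int
\w._ : e -> Bool
r : g
  unify g ~ Bool
  unify Bool ~ Bool
\s._ : h -> Bool
  unify Bool ~ Bool
r : Bool
\a._ : i -> Bool
\b._ : j -> Bool
  unify i -> Bool ~ j -> Bool
  unify i ~ j
  unify Bool ~ Bool
let t : forall. j -> Bool
r : Bool
  unify Bool ~ Bool
c : k
\c._ : k -> k
d : l
\d._ : l -> l
  unify k -> k ~ l -> l
  unify k ~ l
  unify l ~ l
  unify h -> Bool ~ (l -> l) -> m
  unify h ~ l -> l
  unify Bool ~ m
_ _ : Bool
\r._ : Bool -> Bool
  unify e -> Bool ~ Bool -> Bool
  unify e ~ Bool
  unify Bool ~ Bool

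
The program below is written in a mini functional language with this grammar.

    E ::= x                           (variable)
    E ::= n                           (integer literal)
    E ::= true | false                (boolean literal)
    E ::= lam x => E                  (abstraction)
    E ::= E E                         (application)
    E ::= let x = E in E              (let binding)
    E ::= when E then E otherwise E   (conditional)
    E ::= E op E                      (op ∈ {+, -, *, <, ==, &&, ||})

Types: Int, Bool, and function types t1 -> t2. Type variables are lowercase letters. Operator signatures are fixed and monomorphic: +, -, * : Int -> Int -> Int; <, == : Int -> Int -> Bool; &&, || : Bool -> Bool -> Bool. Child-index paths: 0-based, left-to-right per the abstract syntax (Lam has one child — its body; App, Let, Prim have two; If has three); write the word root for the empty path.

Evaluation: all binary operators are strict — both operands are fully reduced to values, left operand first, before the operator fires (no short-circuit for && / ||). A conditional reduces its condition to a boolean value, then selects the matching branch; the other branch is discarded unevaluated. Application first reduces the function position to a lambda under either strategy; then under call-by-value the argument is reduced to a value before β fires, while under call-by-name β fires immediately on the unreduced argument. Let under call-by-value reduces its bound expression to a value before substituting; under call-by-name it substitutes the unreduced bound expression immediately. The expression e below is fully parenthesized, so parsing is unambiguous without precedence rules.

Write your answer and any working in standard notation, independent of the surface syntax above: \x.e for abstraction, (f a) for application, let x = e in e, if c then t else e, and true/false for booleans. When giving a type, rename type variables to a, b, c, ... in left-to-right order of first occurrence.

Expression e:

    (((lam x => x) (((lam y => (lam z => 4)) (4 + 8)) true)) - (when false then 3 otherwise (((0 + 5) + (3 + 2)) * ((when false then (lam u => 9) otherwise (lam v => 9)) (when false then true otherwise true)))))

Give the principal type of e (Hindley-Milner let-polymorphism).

Answer: Int

Working:
x : a
\x._ : a -> a
\z._ : c -> Int
\y._ : b -> c -> Int
  unify Int ~ Int
  unify Int ~ Int
  unify b -> c -> Int ~ Int -> d
  unify b ~ Int
  unify c -> Int ~ d
_ _ : c -> Int
  unify c -> Int ~ Bool -> e
  unify c ~ Bool
  unify Int ~ e
_ _ : Int
  unify a -> a ~ Int -> f
  unify a ~ Int
  unify Int ~ f
_ _ : Int
  unify Int ~ Int
  unify Bool ~ Bool
  unify Int ~ Int
  unify Int ~ Int
  unify Int ~ Int
  unify Int ~ Int
  unify Int ~ Int
  unify Int ~ Int
  unify Int ~ Int
  unify Bool ~ Bool
\u._ : g -> Int
\v._ : h -> Int
  unify g -> Int ~ h -> Int
  unify g ~ h
  unify Int ~ Int
  unify Bool ~ Bool
  unify Bool ~ Bool
  unify h -> Int ~ Bool -> i
  unify h ~ Bool
  unify Int ~ i
_ _ : Int
  unify Int ~ Int
  unify Int ~ Int
  unify Int ~ Int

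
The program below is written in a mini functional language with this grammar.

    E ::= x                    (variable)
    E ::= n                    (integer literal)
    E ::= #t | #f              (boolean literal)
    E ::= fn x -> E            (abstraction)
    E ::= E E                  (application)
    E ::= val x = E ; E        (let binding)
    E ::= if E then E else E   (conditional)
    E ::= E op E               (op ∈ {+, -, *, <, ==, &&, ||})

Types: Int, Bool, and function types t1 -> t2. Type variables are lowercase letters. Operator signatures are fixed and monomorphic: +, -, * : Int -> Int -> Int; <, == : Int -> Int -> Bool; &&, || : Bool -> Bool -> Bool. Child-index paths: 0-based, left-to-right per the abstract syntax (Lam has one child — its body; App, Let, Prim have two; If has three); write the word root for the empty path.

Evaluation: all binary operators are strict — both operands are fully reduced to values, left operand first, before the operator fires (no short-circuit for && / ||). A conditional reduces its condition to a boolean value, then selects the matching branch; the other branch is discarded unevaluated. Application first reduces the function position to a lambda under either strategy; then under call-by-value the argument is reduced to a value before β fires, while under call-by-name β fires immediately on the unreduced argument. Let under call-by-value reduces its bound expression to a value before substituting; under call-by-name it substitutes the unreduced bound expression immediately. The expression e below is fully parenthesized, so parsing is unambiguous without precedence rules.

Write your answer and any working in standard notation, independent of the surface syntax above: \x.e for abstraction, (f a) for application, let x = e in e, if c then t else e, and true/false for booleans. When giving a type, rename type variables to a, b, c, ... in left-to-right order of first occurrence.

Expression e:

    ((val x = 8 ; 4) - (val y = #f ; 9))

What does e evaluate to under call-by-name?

Answer: -5

Working:
step 0: ((let x = 8 in 4) - (let y = false in 9))
step 1: [let@0] (4 - (let y = false in 9))
step 2: [let@1] (4 - 9)
step 3: [delta@root] -5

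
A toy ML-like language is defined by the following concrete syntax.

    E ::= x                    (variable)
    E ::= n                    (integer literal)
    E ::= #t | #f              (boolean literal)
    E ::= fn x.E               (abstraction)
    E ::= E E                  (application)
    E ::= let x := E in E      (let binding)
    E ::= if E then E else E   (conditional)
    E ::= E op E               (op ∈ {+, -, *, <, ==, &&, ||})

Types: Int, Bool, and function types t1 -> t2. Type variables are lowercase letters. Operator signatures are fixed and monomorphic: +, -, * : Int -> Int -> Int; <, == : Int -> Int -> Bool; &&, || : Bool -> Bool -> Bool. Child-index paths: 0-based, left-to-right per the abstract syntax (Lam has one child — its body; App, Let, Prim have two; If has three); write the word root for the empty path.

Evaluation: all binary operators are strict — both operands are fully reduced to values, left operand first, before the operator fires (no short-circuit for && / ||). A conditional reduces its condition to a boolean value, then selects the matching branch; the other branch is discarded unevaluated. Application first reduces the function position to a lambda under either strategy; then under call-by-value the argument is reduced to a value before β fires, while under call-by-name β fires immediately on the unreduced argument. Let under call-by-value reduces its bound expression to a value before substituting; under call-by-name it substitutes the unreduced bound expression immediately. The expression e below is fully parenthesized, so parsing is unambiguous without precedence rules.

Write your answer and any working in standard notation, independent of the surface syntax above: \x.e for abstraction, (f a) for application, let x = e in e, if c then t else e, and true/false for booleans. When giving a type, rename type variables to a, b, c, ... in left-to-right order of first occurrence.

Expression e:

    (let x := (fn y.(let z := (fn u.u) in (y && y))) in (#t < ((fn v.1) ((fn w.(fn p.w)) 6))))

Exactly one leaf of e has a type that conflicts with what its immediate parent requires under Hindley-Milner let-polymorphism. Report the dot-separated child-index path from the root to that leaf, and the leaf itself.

Answer: 1.0 : true

Trace:
u : b
\u._ : b -> b
let z : forall. b -> b
y : a
  unify a ~ Bool
y : Bool
  unify Bool ~ Bool
\y._ : Bool -> Bool
let x : Bool -> Bool
  unify Bool ~ Int
  FAIL: mismatch Bool ~ Int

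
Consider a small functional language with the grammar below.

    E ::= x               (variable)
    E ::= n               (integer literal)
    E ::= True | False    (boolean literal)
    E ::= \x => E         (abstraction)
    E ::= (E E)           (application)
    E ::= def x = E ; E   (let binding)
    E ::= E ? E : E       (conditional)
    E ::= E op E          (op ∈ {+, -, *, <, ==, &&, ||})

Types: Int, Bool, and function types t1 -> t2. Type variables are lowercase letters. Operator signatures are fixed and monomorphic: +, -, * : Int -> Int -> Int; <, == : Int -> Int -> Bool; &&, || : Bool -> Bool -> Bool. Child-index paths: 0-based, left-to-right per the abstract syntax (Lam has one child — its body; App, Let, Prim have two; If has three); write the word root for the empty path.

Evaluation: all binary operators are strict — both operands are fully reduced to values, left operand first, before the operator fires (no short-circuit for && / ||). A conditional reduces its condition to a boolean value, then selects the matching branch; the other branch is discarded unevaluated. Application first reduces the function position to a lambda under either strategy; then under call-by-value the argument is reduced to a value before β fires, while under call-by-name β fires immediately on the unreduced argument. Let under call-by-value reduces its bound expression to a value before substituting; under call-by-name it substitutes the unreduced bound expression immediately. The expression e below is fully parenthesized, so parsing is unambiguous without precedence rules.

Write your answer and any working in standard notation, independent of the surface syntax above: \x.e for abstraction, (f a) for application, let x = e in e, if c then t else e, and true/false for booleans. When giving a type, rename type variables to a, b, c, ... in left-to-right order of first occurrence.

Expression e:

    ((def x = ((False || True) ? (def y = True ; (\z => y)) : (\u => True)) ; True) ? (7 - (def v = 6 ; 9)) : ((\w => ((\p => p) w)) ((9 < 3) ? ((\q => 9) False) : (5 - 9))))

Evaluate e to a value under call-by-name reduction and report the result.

Trace:
step 0: (if (let x = (if (false || true) then (let y = true in (\z.y)) else (\u.true)) in true) then (7 - (let v = 6 in 9)) else ((\w.((\p.p) w)) (if (9 < 3) then ((\q.9) false) else (5 - 9))))
step 1: [let@0] (if true then (7 - (let v = 6 in 9)) else ((\w.((\p.p) w)) (if (9 < 3) then ((\q.9) false) else (5 - 9))))
step 2: [if@root] (7 - (let v = 6 in 9))
step 3: [let@1] (7 - 9)
step 4: [delta@root] -2

Answer: -2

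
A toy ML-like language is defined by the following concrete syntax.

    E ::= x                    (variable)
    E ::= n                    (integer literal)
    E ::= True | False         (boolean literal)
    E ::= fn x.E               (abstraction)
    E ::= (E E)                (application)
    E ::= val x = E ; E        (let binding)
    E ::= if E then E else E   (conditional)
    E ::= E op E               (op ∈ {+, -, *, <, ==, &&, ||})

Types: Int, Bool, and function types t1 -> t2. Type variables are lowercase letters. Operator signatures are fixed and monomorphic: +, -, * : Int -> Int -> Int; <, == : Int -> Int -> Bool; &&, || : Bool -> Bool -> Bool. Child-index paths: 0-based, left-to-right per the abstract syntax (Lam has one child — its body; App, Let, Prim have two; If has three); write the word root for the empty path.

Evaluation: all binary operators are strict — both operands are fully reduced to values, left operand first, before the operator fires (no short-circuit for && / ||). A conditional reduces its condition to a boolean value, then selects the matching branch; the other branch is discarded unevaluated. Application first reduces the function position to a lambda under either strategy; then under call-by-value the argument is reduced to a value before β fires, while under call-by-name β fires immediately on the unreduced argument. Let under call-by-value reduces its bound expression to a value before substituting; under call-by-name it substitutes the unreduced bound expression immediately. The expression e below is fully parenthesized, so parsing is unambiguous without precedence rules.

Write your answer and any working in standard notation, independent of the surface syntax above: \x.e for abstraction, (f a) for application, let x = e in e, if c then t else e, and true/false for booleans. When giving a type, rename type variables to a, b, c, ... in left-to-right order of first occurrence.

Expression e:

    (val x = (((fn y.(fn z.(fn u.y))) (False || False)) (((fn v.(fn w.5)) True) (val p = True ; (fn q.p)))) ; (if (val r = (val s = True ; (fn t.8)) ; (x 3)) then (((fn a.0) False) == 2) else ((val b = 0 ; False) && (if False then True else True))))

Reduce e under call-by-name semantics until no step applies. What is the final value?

Answer: false

Trace:
step 0: (let x = (((\y.(\z.(\u.y))) (false || false)) (((\v.(\w.5)) true) (let p = true in (\q.p)))) in (if (let r = (let s = true in (\t.8)) in (x 3)) then (((\a.0) false) == 2) else ((let b = 0 in false) && (if false then true else true))))
step 1: [let@root] (if (let r = (let s = true in (\t.8)) in ((((\y.(\z.(\u.y))) (false || false)) (((\v.(\w.5)) true) (let p = true in (\q.p)))) 3)) then (((\a.0) false) == 2) else ((let b = 0 in false) && (if false then true else true)))
step 2: [let@0] (if ((((\y.(\z.(\u.y))) (false || false)) (((\v.(\w.5)) true) (let p = true in (\q.p)))) 3) then (((\a.0) false) == 2) else ((let b = 0 in false) && (if false then true else true)))
step 3: [beta@0.0.0] (if (((\z.(\u.(false || false))) (((\v.(\w.5)) true) (let p = true in (\q.p)))) 3) then (((\a.0) false) == 2) else ((let b = 0 in false) && (if false then true else true)))
step 4: [beta@0.0] (if ((\u.(false || false)) 3) then (((\a.0) false) == 2) else ((let b = 0 in false) && (if false then true else true)))
step 5: [beta@0] (if (false || false) then (((\a.0) false) == 2) else ((let b = 0 in false) && (if false then true else true)))
step 6: [delta@0] (if false then (((\a.0) false) == 2) else ((let b = 0 in false) && (if false then true else true)))
step 7: [if@root] ((let b = 0 in false) && (if false then true else true))
step 8: [let@0] (false && (if false then true else true))
step 9: [if@1] (false && true)
step 10: [delta@root] false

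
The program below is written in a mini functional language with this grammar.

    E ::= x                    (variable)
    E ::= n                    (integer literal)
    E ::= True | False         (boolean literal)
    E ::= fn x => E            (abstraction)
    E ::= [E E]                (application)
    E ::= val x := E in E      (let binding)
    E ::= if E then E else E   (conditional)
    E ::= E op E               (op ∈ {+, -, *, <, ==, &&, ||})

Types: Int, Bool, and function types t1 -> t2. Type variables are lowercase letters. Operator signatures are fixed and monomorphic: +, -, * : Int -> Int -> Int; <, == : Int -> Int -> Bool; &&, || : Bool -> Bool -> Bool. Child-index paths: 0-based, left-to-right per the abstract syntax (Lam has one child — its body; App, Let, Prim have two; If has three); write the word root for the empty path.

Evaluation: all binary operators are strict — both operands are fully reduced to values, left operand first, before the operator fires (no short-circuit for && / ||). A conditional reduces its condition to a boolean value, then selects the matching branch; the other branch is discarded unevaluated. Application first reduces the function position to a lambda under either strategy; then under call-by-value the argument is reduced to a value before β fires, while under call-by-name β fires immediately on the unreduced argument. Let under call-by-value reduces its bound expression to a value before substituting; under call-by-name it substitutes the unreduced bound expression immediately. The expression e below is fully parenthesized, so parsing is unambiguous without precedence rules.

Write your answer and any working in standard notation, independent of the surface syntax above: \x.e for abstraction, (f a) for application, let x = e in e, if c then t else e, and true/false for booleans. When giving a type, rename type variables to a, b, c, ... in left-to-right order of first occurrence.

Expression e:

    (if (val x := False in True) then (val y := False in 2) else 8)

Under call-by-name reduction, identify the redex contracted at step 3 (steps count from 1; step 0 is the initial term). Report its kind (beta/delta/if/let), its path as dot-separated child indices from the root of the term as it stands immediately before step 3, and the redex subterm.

Answer: let at root : (let y = false in 2)

Derivation:
step 0: (if (let x = false in true) then (let y = false in 2) else 8)
step 1: [let@0] (if true then (let y = false in 2) else 8)
step 2: [if@root] (let y = false in 2)
step 3: [let@root] 2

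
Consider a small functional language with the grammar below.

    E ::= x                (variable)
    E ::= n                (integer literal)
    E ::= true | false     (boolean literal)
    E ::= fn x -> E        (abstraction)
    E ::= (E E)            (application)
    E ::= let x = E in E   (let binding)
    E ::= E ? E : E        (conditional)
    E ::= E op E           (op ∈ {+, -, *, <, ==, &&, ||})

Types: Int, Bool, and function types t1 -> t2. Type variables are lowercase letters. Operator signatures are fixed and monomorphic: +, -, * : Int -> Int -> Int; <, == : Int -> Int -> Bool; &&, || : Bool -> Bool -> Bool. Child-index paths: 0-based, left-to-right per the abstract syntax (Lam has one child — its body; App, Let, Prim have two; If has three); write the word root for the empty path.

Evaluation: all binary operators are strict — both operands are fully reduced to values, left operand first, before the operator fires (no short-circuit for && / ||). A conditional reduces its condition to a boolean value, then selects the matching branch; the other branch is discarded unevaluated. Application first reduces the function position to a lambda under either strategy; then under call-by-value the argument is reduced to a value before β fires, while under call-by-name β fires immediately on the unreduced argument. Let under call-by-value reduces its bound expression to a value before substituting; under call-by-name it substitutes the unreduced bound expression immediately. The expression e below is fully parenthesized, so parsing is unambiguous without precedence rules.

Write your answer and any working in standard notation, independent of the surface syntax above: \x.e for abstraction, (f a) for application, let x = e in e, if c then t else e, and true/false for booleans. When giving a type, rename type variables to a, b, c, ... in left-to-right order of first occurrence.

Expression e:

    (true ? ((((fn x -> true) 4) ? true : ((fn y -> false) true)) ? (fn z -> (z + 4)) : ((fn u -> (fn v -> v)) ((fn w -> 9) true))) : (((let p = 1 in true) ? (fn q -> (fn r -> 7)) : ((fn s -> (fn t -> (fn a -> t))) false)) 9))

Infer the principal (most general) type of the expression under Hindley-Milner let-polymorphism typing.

Working:
  unify Bool ~ Bool
\x._ : a -> Bool
  unify a -> Bool ~ Int -> b
  unify a ~ Int
  unify Bool ~ b
_ _ : Bool
  unify Bool ~ Bool
\y._ : c -> Bool
  unify c -> Bool ~ Bool -> d
  unify c ~ Bool
  unify Bool ~ d
_ _ : Bool
  unify Bool ~ Bool
  unify Bool ~ Bool
z : e
  unify e ~ Int
  unify Int ~ Int
\z._ : Int -> Int
v : g
\v._ : g -> g
\u._ : f -> g -> g
\w._ : h -> Int
  unify h -> Int ~ Bool -> i
  unify h ~ Bool
  unify Int ~ i
_ _ : Int
  unify f -> g -> g ~ Int -> j
  unify f ~ Int
  unify g -> g ~ j
_ _ : g -> g
  unify Int -> Int ~ g -> g
  unify Int ~ g
  unify Int ~ Int
let p : Int
  unify Bool ~ Bool
\r._ : l -> Int
\q._ : k -> l -> Int
t : n
\a._ : o -> n
\t._ : n -> o -> n
\s._ : m -> n -> o -> n
  unify m -> n -> o -> n ~ Bool -> p
  unify m ~ Bool
  unify n -> o -> n ~ p
_ _ : n -> o -> n
  unify k -> l -> Int ~ n -> o -> n
  unify k ~ n
  unify l -> Int ~ o -> n
  unify l ~ o
  unify Int ~ n
  unify Int -> o -> Int ~ Int -> q
  unify Int ~ Int
  unify o -> Int ~ q
_ _ : o -> Int
  unify Int -> Int ~ o -> Int
  unify Int ~ o
  unify Int ~ Int

Answer: Int -> Int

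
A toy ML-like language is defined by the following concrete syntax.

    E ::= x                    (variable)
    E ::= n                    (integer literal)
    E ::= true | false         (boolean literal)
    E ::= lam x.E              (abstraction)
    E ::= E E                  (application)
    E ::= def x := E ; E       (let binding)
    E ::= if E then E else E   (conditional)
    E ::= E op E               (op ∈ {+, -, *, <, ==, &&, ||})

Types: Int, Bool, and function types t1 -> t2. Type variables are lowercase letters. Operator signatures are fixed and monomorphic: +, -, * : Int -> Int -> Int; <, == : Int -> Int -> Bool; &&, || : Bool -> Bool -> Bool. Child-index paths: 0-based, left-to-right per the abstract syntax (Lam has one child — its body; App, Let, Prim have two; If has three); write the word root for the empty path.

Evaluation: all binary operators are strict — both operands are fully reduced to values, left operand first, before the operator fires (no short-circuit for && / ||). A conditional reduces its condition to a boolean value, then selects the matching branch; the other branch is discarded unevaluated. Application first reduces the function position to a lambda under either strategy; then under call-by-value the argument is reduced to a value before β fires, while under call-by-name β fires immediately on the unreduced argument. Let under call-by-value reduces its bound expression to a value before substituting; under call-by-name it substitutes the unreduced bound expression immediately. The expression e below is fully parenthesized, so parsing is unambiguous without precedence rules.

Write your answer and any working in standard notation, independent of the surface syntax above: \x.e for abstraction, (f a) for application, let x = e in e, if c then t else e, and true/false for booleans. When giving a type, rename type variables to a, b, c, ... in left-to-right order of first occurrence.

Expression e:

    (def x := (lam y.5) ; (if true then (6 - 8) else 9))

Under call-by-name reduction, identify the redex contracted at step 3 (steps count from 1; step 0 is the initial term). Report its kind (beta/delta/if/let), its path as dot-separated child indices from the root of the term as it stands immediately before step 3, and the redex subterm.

Answer: delta at root : (6 - 8)

Trace:
step 0: (let x = (\y.5) in (if true then (6 - 8) else 9))
step 1: [let@root] (if true then (6 - 8) else 9)
step 2: [if@root] (6 - 8)
step 3: [delta@root] -2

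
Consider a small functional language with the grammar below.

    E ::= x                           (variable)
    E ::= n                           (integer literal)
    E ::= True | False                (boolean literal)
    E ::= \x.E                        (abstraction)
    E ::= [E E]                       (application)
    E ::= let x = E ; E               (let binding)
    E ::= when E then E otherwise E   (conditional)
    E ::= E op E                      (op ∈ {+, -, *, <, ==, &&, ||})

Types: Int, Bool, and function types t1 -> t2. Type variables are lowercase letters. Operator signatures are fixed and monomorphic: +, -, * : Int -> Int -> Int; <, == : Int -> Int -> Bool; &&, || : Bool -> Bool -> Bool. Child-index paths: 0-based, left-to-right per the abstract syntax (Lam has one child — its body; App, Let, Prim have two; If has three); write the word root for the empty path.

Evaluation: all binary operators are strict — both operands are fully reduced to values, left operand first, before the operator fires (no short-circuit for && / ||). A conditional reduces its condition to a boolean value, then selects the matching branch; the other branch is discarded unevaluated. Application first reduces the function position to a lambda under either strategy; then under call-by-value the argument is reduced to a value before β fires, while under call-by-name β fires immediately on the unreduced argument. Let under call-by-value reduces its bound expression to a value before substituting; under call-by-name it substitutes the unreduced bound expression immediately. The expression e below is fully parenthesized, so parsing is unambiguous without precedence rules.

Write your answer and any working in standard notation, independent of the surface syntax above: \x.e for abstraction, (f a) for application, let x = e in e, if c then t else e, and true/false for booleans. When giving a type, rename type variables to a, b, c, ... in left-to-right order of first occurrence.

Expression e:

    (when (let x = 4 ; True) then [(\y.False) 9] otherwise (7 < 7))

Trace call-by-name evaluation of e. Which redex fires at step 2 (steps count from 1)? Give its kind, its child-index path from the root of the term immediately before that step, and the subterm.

Working:
step 0: (if (let x = 4 in true) then ((\y.false) 9) else (7 < 7))
step 1: [let@0] (if true then ((\y.false) 9) else (7 < 7))
step 2: [if@root] ((\y.false) 9)

Answer: if at root : (if true then ((\y.false) 9) else (7 < 7))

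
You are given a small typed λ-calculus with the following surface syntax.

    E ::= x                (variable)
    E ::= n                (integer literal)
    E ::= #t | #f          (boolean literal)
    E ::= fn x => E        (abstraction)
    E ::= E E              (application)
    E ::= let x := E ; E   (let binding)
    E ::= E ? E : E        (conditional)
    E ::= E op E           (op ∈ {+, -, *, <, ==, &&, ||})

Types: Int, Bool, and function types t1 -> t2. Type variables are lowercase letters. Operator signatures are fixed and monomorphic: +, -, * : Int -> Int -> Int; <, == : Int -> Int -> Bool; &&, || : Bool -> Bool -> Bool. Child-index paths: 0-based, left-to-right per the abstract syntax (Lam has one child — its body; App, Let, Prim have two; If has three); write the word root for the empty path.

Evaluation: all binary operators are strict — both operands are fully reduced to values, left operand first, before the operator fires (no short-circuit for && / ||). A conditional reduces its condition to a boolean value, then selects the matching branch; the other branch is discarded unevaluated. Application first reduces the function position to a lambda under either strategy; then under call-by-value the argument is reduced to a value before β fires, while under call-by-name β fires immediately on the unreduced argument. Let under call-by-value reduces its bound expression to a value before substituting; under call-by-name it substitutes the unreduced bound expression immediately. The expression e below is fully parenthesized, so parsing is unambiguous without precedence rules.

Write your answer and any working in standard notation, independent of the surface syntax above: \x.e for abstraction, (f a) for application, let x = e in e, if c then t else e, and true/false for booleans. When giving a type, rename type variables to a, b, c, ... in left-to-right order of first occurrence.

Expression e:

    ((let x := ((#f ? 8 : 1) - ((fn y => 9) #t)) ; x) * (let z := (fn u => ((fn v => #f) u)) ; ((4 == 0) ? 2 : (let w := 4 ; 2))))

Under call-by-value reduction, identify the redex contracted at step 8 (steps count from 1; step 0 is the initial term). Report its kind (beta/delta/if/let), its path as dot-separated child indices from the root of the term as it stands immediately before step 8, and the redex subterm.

Working:
step 0: ((let x = ((if false then 8 else 1) - ((\y.9) true)) in x) * (let z = (\u.((\v.false) u)) in (if (4 == 0) then 2 else (let w = 4 in 2))))
step 1: [if@0.0.0] ((let x = (1 - ((\y.9) true)) in x) * (let z = (\u.((\v.false) u)) in (if (4 == 0) then 2 else (let w = 4 in 2))))
step 2: [beta@0.0.1] ((let x = (1 - 9) in x) * (let z = (\u.((\v.false) u)) in (if (4 == 0) then 2 else (let w = 4 in 2))))
step 3: [delta@0.0] ((let x = -8 in x) * (let z = (\u.((\v.false) u)) in (if (4 == 0) then 2 else (let w = 4 in 2))))
step 4: [let@0] (-8 * (let z = (\u.((\v.false) u)) in (if (4 == 0) then 2 else (let w = 4 in 2))))
step 5: [let@1] (-8 * (if (4 == 0) then 2 else (let w = 4 in 2)))
step 6: [delta@1.0] (-8 * (if false then 2 else (let w = 4 in 2)))
step 7: [if@1] (-8 * (let w = 4 in 2))
step 8: [let@1] (-8 * 2)

Answer: let at 1 : (let w = 4 in 2)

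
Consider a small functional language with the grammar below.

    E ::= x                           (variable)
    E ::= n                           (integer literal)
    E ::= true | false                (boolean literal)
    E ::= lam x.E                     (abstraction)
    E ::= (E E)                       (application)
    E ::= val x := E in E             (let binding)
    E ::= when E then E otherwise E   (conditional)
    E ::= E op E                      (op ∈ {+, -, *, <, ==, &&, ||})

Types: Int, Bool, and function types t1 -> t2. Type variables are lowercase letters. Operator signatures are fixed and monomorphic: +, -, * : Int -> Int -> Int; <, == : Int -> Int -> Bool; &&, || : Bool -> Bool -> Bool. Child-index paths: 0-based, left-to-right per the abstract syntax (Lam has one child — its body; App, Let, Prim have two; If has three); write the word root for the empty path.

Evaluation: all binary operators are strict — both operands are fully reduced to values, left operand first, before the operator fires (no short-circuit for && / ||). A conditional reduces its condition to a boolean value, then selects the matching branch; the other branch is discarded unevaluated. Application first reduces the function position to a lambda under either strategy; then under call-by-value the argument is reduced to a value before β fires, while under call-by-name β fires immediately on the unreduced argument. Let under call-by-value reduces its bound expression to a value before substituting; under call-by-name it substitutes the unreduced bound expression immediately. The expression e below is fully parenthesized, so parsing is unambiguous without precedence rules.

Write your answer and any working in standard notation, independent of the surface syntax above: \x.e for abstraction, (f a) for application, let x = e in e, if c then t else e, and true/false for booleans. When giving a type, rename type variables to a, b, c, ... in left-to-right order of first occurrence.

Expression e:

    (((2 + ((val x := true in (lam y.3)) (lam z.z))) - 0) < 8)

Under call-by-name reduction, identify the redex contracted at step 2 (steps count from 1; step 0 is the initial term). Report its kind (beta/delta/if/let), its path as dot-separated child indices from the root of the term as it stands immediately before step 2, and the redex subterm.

Derivation:
step 0: (((2 + ((let x = true in (\y.3)) (\z.z))) - 0) < 8)
step 1: [let@0.0.1.0] (((2 + ((\y.3) (\z.z))) - 0) < 8)
step 2: [beta@0.0.1] (((2 + 3) - 0) < 8)

Answer: beta at 0.0.1 : ((\y.3) (\z.z))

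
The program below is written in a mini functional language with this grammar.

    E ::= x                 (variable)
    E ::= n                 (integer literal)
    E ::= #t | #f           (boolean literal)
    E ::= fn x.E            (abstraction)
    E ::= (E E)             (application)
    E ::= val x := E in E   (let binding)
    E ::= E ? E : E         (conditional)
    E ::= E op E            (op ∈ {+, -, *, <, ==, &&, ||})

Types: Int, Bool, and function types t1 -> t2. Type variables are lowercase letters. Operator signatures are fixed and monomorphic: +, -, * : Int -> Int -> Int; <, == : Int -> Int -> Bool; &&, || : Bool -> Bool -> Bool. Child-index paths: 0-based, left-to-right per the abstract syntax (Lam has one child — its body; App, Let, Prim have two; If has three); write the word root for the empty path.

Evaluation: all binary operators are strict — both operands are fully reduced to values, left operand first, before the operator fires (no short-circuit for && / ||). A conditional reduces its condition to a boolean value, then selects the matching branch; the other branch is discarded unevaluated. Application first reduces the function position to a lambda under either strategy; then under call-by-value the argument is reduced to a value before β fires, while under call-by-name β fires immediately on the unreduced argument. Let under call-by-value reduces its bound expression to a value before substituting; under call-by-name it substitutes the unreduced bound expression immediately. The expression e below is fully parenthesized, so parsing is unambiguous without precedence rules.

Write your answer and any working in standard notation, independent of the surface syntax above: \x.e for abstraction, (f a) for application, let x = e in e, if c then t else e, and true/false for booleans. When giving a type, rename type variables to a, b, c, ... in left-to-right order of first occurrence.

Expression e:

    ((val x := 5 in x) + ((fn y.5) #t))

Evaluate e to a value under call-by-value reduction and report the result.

Trace:
step 0: ((let x = 5 in x) + ((\y.5) true))
step 1: [let@0] (5 + ((\y.5) true))
step 2: [beta@1] (5 + 5)
step 3: [delta@root] 10

Answer: 10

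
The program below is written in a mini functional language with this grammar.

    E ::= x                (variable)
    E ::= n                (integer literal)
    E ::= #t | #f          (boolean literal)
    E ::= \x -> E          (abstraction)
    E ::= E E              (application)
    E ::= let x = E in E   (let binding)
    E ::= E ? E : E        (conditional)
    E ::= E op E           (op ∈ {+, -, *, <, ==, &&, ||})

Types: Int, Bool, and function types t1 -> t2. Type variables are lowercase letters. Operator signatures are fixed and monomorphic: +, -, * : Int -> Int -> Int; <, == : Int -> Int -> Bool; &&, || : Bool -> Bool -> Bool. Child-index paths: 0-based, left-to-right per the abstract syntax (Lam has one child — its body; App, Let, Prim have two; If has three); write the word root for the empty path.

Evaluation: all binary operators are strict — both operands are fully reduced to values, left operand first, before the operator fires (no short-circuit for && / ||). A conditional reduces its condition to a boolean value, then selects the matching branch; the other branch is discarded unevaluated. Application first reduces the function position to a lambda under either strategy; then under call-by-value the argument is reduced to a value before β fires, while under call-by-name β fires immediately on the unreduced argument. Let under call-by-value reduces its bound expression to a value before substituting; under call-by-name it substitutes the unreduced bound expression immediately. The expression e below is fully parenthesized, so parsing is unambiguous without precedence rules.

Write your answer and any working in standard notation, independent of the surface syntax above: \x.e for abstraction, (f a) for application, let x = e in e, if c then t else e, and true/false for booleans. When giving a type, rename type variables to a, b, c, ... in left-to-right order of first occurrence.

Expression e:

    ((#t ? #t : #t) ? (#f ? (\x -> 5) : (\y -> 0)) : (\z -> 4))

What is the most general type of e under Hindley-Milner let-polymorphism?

Answer: a -> Int

Trace:
  unify Bool ~ Bool
  unify Bool ~ Bool
  unify Bool ~ Bool
  unify Bool ~ Bool
\x._ : a -> Int
\y._ : b -> Int
  unify a -> Int ~ b -> Int
  unify a ~ b
  unify Int ~ Int
\z._ : c -> Int
  unify b -> Int ~ c -> Int
  unify b ~ c
  unify Int ~ Int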